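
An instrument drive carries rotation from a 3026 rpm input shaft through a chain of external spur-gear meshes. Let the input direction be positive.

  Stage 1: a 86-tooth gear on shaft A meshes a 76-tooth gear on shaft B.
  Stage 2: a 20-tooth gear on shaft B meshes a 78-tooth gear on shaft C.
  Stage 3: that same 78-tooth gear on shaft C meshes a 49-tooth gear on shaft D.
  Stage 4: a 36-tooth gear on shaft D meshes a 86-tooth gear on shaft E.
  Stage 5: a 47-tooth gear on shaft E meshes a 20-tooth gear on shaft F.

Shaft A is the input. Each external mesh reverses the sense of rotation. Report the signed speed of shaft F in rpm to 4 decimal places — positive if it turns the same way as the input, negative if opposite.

-1374.8636 rpm (opposite to input, |ω| = 1374.8636 rpm)

Stage 1 [86T→76T]: ω = 3026.0000×86/76 = 3424.1579 rpm, dir flips to −; running = −3424.1579
Stage 2 [20T→78T]: ω = 3424.1579×20/78 = 877.9892 rpm, dir flips to +; running = +877.9892
Stage 3 [78T→49T]: ω = 877.9892×78/49 = 1397.6155 rpm, dir flips to −; running = −1397.6155
Stage 4 [36T→86T]: ω = 1397.6155×36/86 = 585.0483 rpm, dir flips to +; running = +585.0483
Stage 5 [47T→20T]: ω = 585.0483×47/20 = 1374.8636 rpm, dir flips to −; running = −1374.8636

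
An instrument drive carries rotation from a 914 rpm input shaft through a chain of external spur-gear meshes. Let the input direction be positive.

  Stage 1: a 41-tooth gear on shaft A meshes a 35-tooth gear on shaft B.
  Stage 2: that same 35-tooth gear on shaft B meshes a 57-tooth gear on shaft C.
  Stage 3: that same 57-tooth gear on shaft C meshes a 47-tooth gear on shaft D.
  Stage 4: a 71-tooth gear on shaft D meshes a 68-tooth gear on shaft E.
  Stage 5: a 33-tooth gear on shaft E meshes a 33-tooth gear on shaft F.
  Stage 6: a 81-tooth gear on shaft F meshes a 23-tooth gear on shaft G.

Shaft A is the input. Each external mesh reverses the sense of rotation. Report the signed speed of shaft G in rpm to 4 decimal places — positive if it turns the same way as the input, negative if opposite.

Stage 1 [41T→35T]: ω = 914.0000×41/35 = 1070.6857 rpm, dir flips to −; running = −1070.6857
Stage 2 [35T→57T]: ω = 1070.6857×35/57 = 657.4386 rpm, dir flips to +; running = +657.4386
Stage 3 [57T→47T]: ω = 657.4386×57/47 = 797.3191 rpm, dir flips to −; running = −797.3191
Stage 4 [71T→68T]: ω = 797.3191×71/68 = 832.4950 rpm, dir flips to +; running = +832.4950
Stage 5 [33T→33T]: ω = 832.4950×33/33 = 832.4950 rpm, dir flips to −; running = −832.4950
Stage 6 [81T→23T]: ω = 832.4950×81/23 = 2931.8302 rpm, dir flips to +; running = +2931.8302

+2931.8302 rpm (same as input, |ω| = 2931.8302 rpm)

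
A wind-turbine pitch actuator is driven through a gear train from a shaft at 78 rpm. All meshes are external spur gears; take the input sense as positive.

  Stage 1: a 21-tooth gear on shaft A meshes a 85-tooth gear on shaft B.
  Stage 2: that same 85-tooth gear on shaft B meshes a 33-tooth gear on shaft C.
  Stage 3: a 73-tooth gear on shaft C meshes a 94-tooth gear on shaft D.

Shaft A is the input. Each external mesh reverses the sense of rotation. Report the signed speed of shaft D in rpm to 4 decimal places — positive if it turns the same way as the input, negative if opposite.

Stage 1 [21T→85T]: ω = 78.0000×21/85 = 19.2706 rpm, dir flips to −; running = −19.2706
Stage 2 [85T→33T]: ω = 19.2706×85/33 = 49.6364 rpm, dir flips to +; running = +49.6364
Stage 3 [73T→94T]: ω = 49.6364×73/94 = 38.5474 rpm, dir flips to −; running = −38.5474

-38.5474 rpm (opposite to input, |ω| = 38.5474 rpm)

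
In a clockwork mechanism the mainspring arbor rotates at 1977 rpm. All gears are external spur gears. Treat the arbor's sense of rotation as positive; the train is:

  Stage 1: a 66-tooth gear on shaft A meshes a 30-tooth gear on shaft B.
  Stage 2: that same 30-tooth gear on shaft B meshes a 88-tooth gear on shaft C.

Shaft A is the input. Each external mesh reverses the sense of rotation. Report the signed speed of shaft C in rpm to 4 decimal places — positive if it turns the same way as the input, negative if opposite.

Stage 1 [66T→30T]: ω = 1977.0000×66/30 = 4349.4000 rpm, dir flips to −; running = −4349.4000
Stage 2 [30T→88T]: ω = 4349.4000×30/88 = 1482.7500 rpm, dir flips to +; running = +1482.7500

+1482.7500 rpm (same as input, |ω| = 1482.7500 rpm)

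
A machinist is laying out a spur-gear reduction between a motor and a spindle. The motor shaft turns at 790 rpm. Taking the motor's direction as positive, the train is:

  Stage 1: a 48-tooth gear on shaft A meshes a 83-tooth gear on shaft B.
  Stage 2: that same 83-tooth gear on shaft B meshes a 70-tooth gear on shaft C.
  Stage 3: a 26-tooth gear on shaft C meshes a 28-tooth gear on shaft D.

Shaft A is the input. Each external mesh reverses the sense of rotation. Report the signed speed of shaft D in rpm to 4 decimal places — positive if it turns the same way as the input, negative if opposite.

-503.0204 rpm (opposite to input, |ω| = 503.0204 rpm)

Stage 1 [48T→83T]: ω = 790.0000×48/83 = 456.8675 rpm, dir flips to −; running = −456.8675
Stage 2 [83T→70T]: ω = 456.8675×83/70 = 541.7143 rpm, dir flips to +; running = +541.7143
Stage 3 [26T→28T]: ω = 541.7143×26/28 = 503.0204 rpm, dir flips to −; running = −503.0204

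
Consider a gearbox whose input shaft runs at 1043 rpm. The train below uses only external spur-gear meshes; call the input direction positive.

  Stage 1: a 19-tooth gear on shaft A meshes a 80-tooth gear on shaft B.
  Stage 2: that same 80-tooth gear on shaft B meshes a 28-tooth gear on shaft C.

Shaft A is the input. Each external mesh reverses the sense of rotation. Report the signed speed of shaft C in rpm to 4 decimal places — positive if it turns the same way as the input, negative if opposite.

Stage 1 [19T→80T]: ω = 1043.0000×19/80 = 247.7125 rpm, dir flips to −; running = −247.7125
Stage 2 [80T→28T]: ω = 247.7125×80/28 = 707.7500 rpm, dir flips to +; running = +707.7500

+707.7500 rpm (same as input, |ω| = 707.7500 rpm)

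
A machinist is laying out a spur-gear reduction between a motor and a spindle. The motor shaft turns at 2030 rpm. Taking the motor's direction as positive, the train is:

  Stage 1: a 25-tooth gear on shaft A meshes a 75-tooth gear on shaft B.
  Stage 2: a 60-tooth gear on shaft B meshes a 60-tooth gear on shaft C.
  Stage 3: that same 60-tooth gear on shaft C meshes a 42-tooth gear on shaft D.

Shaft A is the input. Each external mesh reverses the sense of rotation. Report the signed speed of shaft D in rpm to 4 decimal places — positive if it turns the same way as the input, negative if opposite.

Stage 1 [25T→75T]: ω = 2030.0000×25/75 = 676.6667 rpm, dir flips to −; running = −676.6667
Stage 2 [60T→60T]: ω = 676.6667×60/60 = 676.6667 rpm, dir flips to +; running = +676.6667
Stage 3 [60T→42T]: ω = 676.6667×60/42 = 966.6667 rpm, dir flips to −; running = −966.6667

-966.6667 rpm (opposite to input, |ω| = 966.6667 rpm)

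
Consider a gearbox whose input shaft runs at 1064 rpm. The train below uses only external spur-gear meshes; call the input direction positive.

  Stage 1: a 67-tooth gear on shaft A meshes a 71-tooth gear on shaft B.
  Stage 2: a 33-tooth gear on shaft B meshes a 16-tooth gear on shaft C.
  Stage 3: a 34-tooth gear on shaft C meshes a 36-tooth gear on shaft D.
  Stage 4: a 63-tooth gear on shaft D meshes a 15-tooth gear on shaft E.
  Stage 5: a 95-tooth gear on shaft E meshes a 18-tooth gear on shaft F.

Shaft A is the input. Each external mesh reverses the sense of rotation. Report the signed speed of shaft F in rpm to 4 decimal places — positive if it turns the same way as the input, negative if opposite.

Stage 1 [67T→71T]: ω = 1064.0000×67/71 = 1004.0563 rpm, dir flips to −; running = −1004.0563
Stage 2 [33T→16T]: ω = 1004.0563×33/16 = 2070.8662 rpm, dir flips to +; running = +2070.8662
Stage 3 [34T→36T]: ω = 2070.8662×34/36 = 1955.8181 rpm, dir flips to −; running = −1955.8181
Stage 4 [63T→15T]: ω = 1955.8181×63/15 = 8214.4359 rpm, dir flips to +; running = +8214.4359
Stage 5 [95T→18T]: ω = 8214.4359×95/18 = 43353.9673 rpm, dir flips to −; running = −43353.9673

-43353.9673 rpm (opposite to input, |ω| = 43353.9673 rpm)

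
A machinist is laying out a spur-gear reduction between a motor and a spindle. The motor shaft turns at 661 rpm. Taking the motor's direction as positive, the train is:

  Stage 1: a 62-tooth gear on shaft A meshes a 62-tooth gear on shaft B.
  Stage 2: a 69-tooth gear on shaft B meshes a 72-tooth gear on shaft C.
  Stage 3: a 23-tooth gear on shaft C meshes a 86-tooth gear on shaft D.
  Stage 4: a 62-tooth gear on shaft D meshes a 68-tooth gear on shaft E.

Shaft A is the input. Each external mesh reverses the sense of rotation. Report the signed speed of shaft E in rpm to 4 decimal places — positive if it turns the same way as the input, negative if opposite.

+154.4650 rpm (same as input, |ω| = 154.4650 rpm)

Stage 1 [62T→62T]: ω = 661.0000×62/62 = 661.0000 rpm, dir flips to −; running = −661.0000
Stage 2 [69T→72T]: ω = 661.0000×69/72 = 633.4583 rpm, dir flips to +; running = +633.4583
Stage 3 [23T→86T]: ω = 633.4583×23/86 = 169.4133 rpm, dir flips to −; running = −169.4133
Stage 4 [62T→68T]: ω = 169.4133×62/68 = 154.4650 rpm, dir flips to +; running = +154.4650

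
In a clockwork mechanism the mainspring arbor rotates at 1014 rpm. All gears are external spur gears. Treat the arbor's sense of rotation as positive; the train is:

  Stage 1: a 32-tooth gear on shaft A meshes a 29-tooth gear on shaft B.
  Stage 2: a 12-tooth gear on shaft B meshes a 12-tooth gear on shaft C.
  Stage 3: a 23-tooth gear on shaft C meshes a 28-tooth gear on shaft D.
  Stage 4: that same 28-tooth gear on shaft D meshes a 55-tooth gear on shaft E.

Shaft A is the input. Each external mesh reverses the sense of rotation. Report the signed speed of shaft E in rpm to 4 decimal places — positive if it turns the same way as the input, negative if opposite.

+467.9022 rpm (same as input, |ω| = 467.9022 rpm)

Stage 1 [32T→29T]: ω = 1014.0000×32/29 = 1118.8966 rpm, dir flips to −; running = −1118.8966
Stage 2 [12T→12T]: ω = 1118.8966×12/12 = 1118.8966 rpm, dir flips to +; running = +1118.8966
Stage 3 [23T→28T]: ω = 1118.8966×23/28 = 919.0936 rpm, dir flips to −; running = −919.0936
Stage 4 [28T→55T]: ω = 919.0936×28/55 = 467.9022 rpm, dir flips to +; running = +467.9022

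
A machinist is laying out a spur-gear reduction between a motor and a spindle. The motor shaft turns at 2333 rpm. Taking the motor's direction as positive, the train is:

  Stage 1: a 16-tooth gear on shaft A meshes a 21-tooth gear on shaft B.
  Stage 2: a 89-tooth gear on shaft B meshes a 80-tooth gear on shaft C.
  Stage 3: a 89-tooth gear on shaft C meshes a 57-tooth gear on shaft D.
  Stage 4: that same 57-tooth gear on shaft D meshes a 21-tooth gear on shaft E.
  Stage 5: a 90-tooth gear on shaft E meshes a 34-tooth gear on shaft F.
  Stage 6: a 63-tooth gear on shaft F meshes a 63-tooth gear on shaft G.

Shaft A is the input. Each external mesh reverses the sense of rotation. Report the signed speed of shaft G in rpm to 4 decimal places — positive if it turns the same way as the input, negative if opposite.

Stage 1 [16T→21T]: ω = 2333.0000×16/21 = 1777.5238 rpm, dir flips to −; running = −1777.5238
Stage 2 [89T→80T]: ω = 1777.5238×89/80 = 1977.4952 rpm, dir flips to +; running = +1977.4952
Stage 3 [89T→57T]: ω = 1977.4952×89/57 = 3087.6680 rpm, dir flips to −; running = −3087.6680
Stage 4 [57T→21T]: ω = 3087.6680×57/21 = 8380.8132 rpm, dir flips to +; running = +8380.8132
Stage 5 [90T→34T]: ω = 8380.8132×90/34 = 22184.5054 rpm, dir flips to −; running = −22184.5054
Stage 6 [63T→63T]: ω = 22184.5054×63/63 = 22184.5054 rpm, dir flips to +; running = +22184.5054

+22184.5054 rpm (same as input, |ω| = 22184.5054 rpm)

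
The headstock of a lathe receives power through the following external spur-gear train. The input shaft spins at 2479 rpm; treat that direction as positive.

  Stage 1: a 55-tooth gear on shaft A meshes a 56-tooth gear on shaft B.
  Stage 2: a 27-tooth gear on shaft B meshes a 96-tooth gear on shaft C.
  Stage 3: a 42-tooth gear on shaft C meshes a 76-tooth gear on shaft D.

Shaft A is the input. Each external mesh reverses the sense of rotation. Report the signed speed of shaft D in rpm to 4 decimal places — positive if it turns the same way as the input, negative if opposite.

-378.4247 rpm (opposite to input, |ω| = 378.4247 rpm)

Stage 1 [55T→56T]: ω = 2479.0000×55/56 = 2434.7321 rpm, dir flips to −; running = −2434.7321
Stage 2 [27T→96T]: ω = 2434.7321×27/96 = 684.7684 rpm, dir flips to +; running = +684.7684
Stage 3 [42T→76T]: ω = 684.7684×42/76 = 378.4247 rpm, dir flips to −; running = −378.4247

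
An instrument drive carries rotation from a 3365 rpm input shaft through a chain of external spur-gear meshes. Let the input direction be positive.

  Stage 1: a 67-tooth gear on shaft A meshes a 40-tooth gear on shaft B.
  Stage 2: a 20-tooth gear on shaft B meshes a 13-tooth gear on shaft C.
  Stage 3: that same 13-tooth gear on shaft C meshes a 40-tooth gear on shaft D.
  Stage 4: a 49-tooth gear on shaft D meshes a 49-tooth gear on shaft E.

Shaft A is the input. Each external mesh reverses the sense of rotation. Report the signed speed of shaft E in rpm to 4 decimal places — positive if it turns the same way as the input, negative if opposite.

+2818.1875 rpm (same as input, |ω| = 2818.1875 rpm)

Stage 1 [67T→40T]: ω = 3365.0000×67/40 = 5636.3750 rpm, dir flips to −; running = −5636.3750
Stage 2 [20T→13T]: ω = 5636.3750×20/13 = 8671.3462 rpm, dir flips to +; running = +8671.3462
Stage 3 [13T→40T]: ω = 8671.3462×13/40 = 2818.1875 rpm, dir flips to −; running = −2818.1875
Stage 4 [49T→49T]: ω = 2818.1875×49/49 = 2818.1875 rpm, dir flips to +; running = +2818.1875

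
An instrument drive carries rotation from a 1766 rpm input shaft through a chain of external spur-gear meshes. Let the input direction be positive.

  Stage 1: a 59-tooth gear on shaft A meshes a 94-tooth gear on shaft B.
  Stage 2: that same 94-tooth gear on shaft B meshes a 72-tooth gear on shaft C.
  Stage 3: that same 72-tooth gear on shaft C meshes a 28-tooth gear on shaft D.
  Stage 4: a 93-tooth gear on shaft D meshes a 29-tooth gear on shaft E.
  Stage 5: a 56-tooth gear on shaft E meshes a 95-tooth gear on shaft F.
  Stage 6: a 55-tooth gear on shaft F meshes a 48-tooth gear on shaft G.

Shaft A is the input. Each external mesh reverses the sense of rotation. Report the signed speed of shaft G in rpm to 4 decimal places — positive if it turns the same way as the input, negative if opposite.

Stage 1 [59T→94T]: ω = 1766.0000×59/94 = 1108.4468 rpm, dir flips to −; running = −1108.4468
Stage 2 [94T→72T]: ω = 1108.4468×94/72 = 1447.1389 rpm, dir flips to +; running = +1447.1389
Stage 3 [72T→28T]: ω = 1447.1389×72/28 = 3721.2143 rpm, dir flips to −; running = −3721.2143
Stage 4 [93T→29T]: ω = 3721.2143×93/29 = 11933.5493 rpm, dir flips to +; running = +11933.5493
Stage 5 [56T→95T]: ω = 11933.5493×56/95 = 7034.5132 rpm, dir flips to −; running = −7034.5132
Stage 6 [55T→48T]: ω = 7034.5132×55/48 = 8060.3798 rpm, dir flips to +; running = +8060.3798

+8060.3798 rpm (same as input, |ω| = 8060.3798 rpm)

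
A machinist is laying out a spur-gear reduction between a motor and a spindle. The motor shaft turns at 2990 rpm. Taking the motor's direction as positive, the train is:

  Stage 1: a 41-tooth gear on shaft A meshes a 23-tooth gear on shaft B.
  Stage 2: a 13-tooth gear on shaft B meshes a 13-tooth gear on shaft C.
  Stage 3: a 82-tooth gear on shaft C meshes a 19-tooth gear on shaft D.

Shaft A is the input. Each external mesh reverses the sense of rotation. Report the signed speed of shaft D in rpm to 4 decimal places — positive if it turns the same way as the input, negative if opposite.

-23003.1579 rpm (opposite to input, |ω| = 23003.1579 rpm)

Stage 1 [41T→23T]: ω = 2990.0000×41/23 = 5330.0000 rpm, dir flips to −; running = −5330.0000
Stage 2 [13T→13T]: ω = 5330.0000×13/13 = 5330.0000 rpm, dir flips to +; running = +5330.0000
Stage 3 [82T→19T]: ω = 5330.0000×82/19 = 23003.1579 rpm, dir flips to −; running = −23003.1579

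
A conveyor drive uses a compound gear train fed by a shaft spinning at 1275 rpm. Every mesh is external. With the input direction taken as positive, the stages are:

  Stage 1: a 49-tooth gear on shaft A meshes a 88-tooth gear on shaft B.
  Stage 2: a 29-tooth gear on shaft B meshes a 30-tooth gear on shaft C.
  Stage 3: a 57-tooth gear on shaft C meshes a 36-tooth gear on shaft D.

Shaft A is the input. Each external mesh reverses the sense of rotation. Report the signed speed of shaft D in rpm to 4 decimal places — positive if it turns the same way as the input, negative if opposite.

Stage 1 [49T→88T]: ω = 1275.0000×49/88 = 709.9432 rpm, dir flips to −; running = −709.9432
Stage 2 [29T→30T]: ω = 709.9432×29/30 = 686.2784 rpm, dir flips to +; running = +686.2784
Stage 3 [57T→36T]: ω = 686.2784×57/36 = 1086.6075 rpm, dir flips to −; running = −1086.6075

-1086.6075 rpm (opposite to input, |ω| = 1086.6075 rpm)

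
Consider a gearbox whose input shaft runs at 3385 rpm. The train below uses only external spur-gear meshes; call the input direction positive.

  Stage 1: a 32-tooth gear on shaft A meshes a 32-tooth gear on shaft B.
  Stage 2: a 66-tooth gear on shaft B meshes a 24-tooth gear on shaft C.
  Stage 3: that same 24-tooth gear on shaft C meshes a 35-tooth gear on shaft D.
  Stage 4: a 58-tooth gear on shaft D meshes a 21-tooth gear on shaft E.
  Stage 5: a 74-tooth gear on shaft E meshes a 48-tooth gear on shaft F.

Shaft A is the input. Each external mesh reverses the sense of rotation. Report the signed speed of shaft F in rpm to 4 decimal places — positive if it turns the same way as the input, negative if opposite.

-27179.0170 rpm (opposite to input, |ω| = 27179.0170 rpm)

Stage 1 [32T→32T]: ω = 3385.0000×32/32 = 3385.0000 rpm, dir flips to −; running = −3385.0000
Stage 2 [66T→24T]: ω = 3385.0000×66/24 = 9308.7500 rpm, dir flips to +; running = +9308.7500
Stage 3 [24T→35T]: ω = 9308.7500×24/35 = 6383.1429 rpm, dir flips to −; running = −6383.1429
Stage 4 [58T→21T]: ω = 6383.1429×58/21 = 17629.6327 rpm, dir flips to +; running = +17629.6327
Stage 5 [74T→48T]: ω = 17629.6327×74/48 = 27179.0170 rpm, dir flips to −; running = −27179.0170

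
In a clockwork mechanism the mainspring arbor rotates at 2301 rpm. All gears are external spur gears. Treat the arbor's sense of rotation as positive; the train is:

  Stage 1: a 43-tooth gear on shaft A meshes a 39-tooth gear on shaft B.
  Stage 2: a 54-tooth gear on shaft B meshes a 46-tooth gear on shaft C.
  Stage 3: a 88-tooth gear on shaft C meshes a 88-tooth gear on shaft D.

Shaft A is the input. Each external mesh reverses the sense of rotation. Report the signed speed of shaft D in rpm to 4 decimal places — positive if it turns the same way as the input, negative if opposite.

-2978.2174 rpm (opposite to input, |ω| = 2978.2174 rpm)

Stage 1 [43T→39T]: ω = 2301.0000×43/39 = 2537.0000 rpm, dir flips to −; running = −2537.0000
Stage 2 [54T→46T]: ω = 2537.0000×54/46 = 2978.2174 rpm, dir flips to +; running = +2978.2174
Stage 3 [88T→88T]: ω = 2978.2174×88/88 = 2978.2174 rpm, dir flips to −; running = −2978.2174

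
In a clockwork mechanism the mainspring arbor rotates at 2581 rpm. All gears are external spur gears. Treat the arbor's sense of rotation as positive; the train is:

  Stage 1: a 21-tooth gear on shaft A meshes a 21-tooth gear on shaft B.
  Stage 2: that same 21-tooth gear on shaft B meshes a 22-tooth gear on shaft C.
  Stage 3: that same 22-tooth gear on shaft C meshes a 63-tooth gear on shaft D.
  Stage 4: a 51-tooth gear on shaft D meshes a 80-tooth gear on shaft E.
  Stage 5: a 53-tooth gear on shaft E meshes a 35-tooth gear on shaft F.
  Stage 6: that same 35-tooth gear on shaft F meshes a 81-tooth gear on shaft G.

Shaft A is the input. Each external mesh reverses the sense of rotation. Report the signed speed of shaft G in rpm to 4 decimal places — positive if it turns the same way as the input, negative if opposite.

Stage 1 [21T→21T]: ω = 2581.0000×21/21 = 2581.0000 rpm, dir flips to −; running = −2581.0000
Stage 2 [21T→22T]: ω = 2581.0000×21/22 = 2463.6818 rpm, dir flips to +; running = +2463.6818
Stage 3 [22T→63T]: ω = 2463.6818×22/63 = 860.3333 rpm, dir flips to −; running = −860.3333
Stage 4 [51T→80T]: ω = 860.3333×51/80 = 548.4625 rpm, dir flips to +; running = +548.4625
Stage 5 [53T→35T]: ω = 548.4625×53/35 = 830.5289 rpm, dir flips to −; running = −830.5289
Stage 6 [35T→81T]: ω = 830.5289×35/81 = 358.8705 rpm, dir flips to +; running = +358.8705

+358.8705 rpm (same as input, |ω| = 358.8705 rpm)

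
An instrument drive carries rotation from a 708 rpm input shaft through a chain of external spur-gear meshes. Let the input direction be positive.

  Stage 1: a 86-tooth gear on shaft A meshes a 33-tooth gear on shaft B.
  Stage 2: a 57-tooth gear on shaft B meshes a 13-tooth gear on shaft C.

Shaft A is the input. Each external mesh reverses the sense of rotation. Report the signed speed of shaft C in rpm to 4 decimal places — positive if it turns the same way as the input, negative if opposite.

+8090.0140 rpm (same as input, |ω| = 8090.0140 rpm)

Stage 1 [86T→33T]: ω = 708.0000×86/33 = 1845.0909 rpm, dir flips to −; running = −1845.0909
Stage 2 [57T→13T]: ω = 1845.0909×57/13 = 8090.0140 rpm, dir flips to +; running = +8090.0140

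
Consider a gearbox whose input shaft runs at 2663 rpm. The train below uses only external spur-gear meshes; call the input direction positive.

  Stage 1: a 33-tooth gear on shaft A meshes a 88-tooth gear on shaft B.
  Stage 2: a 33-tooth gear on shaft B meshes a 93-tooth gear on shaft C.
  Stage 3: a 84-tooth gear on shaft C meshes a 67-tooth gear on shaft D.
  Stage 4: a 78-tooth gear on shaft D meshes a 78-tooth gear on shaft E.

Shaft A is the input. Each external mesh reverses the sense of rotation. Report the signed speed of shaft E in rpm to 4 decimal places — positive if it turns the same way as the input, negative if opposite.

+444.2607 rpm (same as input, |ω| = 444.2607 rpm)

Stage 1 [33T→88T]: ω = 2663.0000×33/88 = 998.6250 rpm, dir flips to −; running = −998.6250
Stage 2 [33T→93T]: ω = 998.6250×33/93 = 354.3508 rpm, dir flips to +; running = +354.3508
Stage 3 [84T→67T]: ω = 354.3508×84/67 = 444.2607 rpm, dir flips to −; running = −444.2607
Stage 4 [78T→78T]: ω = 444.2607×78/78 = 444.2607 rpm, dir flips to +; running = +444.2607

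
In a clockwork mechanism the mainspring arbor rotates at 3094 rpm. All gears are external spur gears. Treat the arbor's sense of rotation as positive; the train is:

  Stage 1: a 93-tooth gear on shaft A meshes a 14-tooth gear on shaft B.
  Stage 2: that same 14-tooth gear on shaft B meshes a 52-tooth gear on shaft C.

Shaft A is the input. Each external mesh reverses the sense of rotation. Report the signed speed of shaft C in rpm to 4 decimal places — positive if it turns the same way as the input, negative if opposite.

Stage 1 [93T→14T]: ω = 3094.0000×93/14 = 20553.0000 rpm, dir flips to −; running = −20553.0000
Stage 2 [14T→52T]: ω = 20553.0000×14/52 = 5533.5000 rpm, dir flips to +; running = +5533.5000

+5533.5000 rpm (same as input, |ω| = 5533.5000 rpm)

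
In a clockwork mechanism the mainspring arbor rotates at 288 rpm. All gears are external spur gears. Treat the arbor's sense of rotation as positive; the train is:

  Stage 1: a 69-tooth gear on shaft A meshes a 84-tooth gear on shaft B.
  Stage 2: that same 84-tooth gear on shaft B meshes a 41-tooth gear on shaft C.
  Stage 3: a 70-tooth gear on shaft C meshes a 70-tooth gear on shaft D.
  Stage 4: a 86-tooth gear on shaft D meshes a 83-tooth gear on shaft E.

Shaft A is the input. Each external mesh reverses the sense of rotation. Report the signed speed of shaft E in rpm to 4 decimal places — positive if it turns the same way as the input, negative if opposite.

+502.2016 rpm (same as input, |ω| = 502.2016 rpm)

Stage 1 [69T→84T]: ω = 288.0000×69/84 = 236.5714 rpm, dir flips to −; running = −236.5714
Stage 2 [84T→41T]: ω = 236.5714×84/41 = 484.6829 rpm, dir flips to +; running = +484.6829
Stage 3 [70T→70T]: ω = 484.6829×70/70 = 484.6829 rpm, dir flips to −; running = −484.6829
Stage 4 [86T→83T]: ω = 484.6829×86/83 = 502.2016 rpm, dir flips to +; running = +502.2016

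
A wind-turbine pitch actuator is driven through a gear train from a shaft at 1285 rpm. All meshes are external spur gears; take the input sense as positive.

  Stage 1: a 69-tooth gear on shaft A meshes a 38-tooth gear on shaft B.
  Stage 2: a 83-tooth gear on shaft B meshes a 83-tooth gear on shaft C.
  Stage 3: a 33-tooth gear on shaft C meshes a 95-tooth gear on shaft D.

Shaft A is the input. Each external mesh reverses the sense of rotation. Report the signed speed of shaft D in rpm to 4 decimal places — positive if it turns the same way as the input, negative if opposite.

-810.5111 rpm (opposite to input, |ω| = 810.5111 rpm)

Stage 1 [69T→38T]: ω = 1285.0000×69/38 = 2333.2895 rpm, dir flips to −; running = −2333.2895
Stage 2 [83T→83T]: ω = 2333.2895×83/83 = 2333.2895 rpm, dir flips to +; running = +2333.2895
Stage 3 [33T→95T]: ω = 2333.2895×33/95 = 810.5111 rpm, dir flips to −; running = −810.5111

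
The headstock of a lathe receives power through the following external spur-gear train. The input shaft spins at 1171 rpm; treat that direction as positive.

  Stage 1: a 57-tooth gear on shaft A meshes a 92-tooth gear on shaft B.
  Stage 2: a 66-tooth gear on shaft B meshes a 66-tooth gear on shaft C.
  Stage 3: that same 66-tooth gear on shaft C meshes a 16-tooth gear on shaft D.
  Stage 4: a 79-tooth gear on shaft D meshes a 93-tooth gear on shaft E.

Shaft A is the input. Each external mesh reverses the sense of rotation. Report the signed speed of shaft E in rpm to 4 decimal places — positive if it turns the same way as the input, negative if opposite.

+2542.2135 rpm (same as input, |ω| = 2542.2135 rpm)

Stage 1 [57T→92T]: ω = 1171.0000×57/92 = 725.5109 rpm, dir flips to −; running = −725.5109
Stage 2 [66T→66T]: ω = 725.5109×66/66 = 725.5109 rpm, dir flips to +; running = +725.5109
Stage 3 [66T→16T]: ω = 725.5109×66/16 = 2992.7323 rpm, dir flips to −; running = −2992.7323
Stage 4 [79T→93T]: ω = 2992.7323×79/93 = 2542.2135 rpm, dir flips to +; running = +2542.2135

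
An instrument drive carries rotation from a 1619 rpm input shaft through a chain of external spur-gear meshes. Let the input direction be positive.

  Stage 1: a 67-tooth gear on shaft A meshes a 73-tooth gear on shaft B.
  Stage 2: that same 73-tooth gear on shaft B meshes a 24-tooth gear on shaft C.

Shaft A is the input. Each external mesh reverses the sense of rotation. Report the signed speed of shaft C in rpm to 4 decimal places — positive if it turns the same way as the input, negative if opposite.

+4519.7083 rpm (same as input, |ω| = 4519.7083 rpm)

Stage 1 [67T→73T]: ω = 1619.0000×67/73 = 1485.9315 rpm, dir flips to −; running = −1485.9315
Stage 2 [73T→24T]: ω = 1485.9315×73/24 = 4519.7083 rpm, dir flips to +; running = +4519.7083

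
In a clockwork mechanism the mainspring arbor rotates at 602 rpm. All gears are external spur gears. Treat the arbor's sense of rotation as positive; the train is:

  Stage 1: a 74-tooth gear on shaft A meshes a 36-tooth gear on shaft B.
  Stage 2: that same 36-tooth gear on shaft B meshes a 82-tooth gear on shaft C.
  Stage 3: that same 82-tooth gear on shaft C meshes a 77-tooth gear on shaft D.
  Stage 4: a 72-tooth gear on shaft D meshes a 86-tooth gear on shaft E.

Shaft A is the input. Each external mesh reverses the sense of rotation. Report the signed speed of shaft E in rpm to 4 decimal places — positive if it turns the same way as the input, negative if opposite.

+484.3636 rpm (same as input, |ω| = 484.3636 rpm)

Stage 1 [74T→36T]: ω = 602.0000×74/36 = 1237.4444 rpm, dir flips to −; running = −1237.4444
Stage 2 [36T→82T]: ω = 1237.4444×36/82 = 543.2683 rpm, dir flips to +; running = +543.2683
Stage 3 [82T→77T]: ω = 543.2683×82/77 = 578.5455 rpm, dir flips to −; running = −578.5455
Stage 4 [72T→86T]: ω = 578.5455×72/86 = 484.3636 rpm, dir flips to +; running = +484.3636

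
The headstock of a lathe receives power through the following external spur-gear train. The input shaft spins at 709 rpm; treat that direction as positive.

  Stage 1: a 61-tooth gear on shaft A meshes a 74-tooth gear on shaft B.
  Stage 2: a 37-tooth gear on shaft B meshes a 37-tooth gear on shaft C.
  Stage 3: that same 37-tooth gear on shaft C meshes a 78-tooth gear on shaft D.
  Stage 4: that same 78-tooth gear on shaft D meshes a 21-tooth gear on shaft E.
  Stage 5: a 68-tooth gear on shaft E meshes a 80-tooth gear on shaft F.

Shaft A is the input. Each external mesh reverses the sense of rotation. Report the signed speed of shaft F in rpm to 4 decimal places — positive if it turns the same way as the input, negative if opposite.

-875.2774 rpm (opposite to input, |ω| = 875.2774 rpm)

Stage 1 [61T→74T]: ω = 709.0000×61/74 = 584.4459 rpm, dir flips to −; running = −584.4459
Stage 2 [37T→37T]: ω = 584.4459×37/37 = 584.4459 rpm, dir flips to +; running = +584.4459
Stage 3 [37T→78T]: ω = 584.4459×37/78 = 277.2372 rpm, dir flips to −; running = −277.2372
Stage 4 [78T→21T]: ω = 277.2372×78/21 = 1029.7381 rpm, dir flips to +; running = +1029.7381
Stage 5 [68T→80T]: ω = 1029.7381×68/80 = 875.2774 rpm, dir flips to −; running = −875.2774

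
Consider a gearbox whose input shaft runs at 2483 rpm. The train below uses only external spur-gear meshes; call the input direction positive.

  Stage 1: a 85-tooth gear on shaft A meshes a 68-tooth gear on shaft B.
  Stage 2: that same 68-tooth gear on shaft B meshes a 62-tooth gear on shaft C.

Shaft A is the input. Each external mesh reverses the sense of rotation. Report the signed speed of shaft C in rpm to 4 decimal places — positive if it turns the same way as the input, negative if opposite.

+3404.1129 rpm (same as input, |ω| = 3404.1129 rpm)

Stage 1 [85T→68T]: ω = 2483.0000×85/68 = 3103.7500 rpm, dir flips to −; running = −3103.7500
Stage 2 [68T→62T]: ω = 3103.7500×68/62 = 3404.1129 rpm, dir flips to +; running = +3404.1129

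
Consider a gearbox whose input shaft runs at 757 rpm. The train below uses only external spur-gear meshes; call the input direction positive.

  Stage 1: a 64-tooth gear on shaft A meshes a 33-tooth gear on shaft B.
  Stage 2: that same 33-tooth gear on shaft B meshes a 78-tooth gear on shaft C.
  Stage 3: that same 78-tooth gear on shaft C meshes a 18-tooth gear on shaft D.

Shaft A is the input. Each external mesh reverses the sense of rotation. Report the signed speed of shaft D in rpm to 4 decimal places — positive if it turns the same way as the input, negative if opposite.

-2691.5556 rpm (opposite to input, |ω| = 2691.5556 rpm)

Stage 1 [64T→33T]: ω = 757.0000×64/33 = 1468.1212 rpm, dir flips to −; running = −1468.1212
Stage 2 [33T→78T]: ω = 1468.1212×33/78 = 621.1282 rpm, dir flips to +; running = +621.1282
Stage 3 [78T→18T]: ω = 621.1282×78/18 = 2691.5556 rpm, dir flips to −; running = −2691.5556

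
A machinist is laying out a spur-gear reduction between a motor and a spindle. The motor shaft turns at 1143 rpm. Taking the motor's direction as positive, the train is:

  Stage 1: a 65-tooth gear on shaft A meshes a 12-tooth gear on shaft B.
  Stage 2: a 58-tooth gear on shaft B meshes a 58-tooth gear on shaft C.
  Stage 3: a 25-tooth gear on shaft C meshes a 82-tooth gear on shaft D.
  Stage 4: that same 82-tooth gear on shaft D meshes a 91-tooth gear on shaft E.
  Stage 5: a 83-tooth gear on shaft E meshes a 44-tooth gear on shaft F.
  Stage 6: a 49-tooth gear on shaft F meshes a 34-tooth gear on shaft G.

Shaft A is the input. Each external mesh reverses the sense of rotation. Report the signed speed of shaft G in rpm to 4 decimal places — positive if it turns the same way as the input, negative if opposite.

Stage 1 [65T→12T]: ω = 1143.0000×65/12 = 6191.2500 rpm, dir flips to −; running = −6191.2500
Stage 2 [58T→58T]: ω = 6191.2500×58/58 = 6191.2500 rpm, dir flips to +; running = +6191.2500
Stage 3 [25T→82T]: ω = 6191.2500×25/82 = 1887.5762 rpm, dir flips to −; running = −1887.5762
Stage 4 [82T→91T]: ω = 1887.5762×82/91 = 1700.8929 rpm, dir flips to +; running = +1700.8929
Stage 5 [83T→44T]: ω = 1700.8929×83/44 = 3208.5024 rpm, dir flips to −; running = −3208.5024
Stage 6 [49T→34T]: ω = 3208.5024×49/34 = 4624.0182 rpm, dir flips to +; running = +4624.0182

+4624.0182 rpm (same as input, |ω| = 4624.0182 rpm)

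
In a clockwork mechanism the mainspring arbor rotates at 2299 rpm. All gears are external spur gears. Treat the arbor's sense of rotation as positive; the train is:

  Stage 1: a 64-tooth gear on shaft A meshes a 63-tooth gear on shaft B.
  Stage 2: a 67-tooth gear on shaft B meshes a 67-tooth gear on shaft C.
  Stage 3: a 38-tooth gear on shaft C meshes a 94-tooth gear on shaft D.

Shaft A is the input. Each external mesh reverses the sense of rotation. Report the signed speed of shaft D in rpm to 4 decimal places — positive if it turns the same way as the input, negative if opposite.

-944.1351 rpm (opposite to input, |ω| = 944.1351 rpm)

Stage 1 [64T→63T]: ω = 2299.0000×64/63 = 2335.4921 rpm, dir flips to −; running = −2335.4921
Stage 2 [67T→67T]: ω = 2335.4921×67/67 = 2335.4921 rpm, dir flips to +; running = +2335.4921
Stage 3 [38T→94T]: ω = 2335.4921×38/94 = 944.1351 rpm, dir flips to −; running = −944.1351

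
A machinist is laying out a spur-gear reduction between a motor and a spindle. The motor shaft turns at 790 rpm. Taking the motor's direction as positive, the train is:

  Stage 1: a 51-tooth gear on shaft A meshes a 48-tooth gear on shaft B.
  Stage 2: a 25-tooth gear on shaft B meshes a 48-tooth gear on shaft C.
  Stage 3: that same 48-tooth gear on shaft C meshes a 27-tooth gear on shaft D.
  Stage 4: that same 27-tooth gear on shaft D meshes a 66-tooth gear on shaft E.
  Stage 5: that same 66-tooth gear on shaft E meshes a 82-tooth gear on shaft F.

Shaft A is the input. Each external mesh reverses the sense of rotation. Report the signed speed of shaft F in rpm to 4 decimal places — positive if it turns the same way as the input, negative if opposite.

-255.9070 rpm (opposite to input, |ω| = 255.9070 rpm)

Stage 1 [51T→48T]: ω = 790.0000×51/48 = 839.3750 rpm, dir flips to −; running = −839.3750
Stage 2 [25T→48T]: ω = 839.3750×25/48 = 437.1745 rpm, dir flips to +; running = +437.1745
Stage 3 [48T→27T]: ω = 437.1745×48/27 = 777.1991 rpm, dir flips to −; running = −777.1991
Stage 4 [27T→66T]: ω = 777.1991×27/66 = 317.9451 rpm, dir flips to +; running = +317.9451
Stage 5 [66T→82T]: ω = 317.9451×66/82 = 255.9070 rpm, dir flips to −; running = −255.9070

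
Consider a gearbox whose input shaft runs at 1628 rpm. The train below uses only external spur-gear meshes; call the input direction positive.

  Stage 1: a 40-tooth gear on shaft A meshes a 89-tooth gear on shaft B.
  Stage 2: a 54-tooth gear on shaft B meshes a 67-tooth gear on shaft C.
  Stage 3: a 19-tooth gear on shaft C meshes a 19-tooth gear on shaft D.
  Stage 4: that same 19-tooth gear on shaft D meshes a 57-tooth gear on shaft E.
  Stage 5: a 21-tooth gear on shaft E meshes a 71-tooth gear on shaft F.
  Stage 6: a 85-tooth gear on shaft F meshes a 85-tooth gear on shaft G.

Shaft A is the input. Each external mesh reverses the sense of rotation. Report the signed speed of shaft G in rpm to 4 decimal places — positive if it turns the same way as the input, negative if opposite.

Stage 1 [40T→89T]: ω = 1628.0000×40/89 = 731.6854 rpm, dir flips to −; running = −731.6854
Stage 2 [54T→67T]: ω = 731.6854×54/67 = 589.7166 rpm, dir flips to +; running = +589.7166
Stage 3 [19T→19T]: ω = 589.7166×19/19 = 589.7166 rpm, dir flips to −; running = −589.7166
Stage 4 [19T→57T]: ω = 589.7166×19/57 = 196.5722 rpm, dir flips to +; running = +196.5722
Stage 5 [21T→71T]: ω = 196.5722×21/71 = 58.1411 rpm, dir flips to −; running = −58.1411
Stage 6 [85T→85T]: ω = 58.1411×85/85 = 58.1411 rpm, dir flips to +; running = +58.1411

+58.1411 rpm (same as input, |ω| = 58.1411 rpm)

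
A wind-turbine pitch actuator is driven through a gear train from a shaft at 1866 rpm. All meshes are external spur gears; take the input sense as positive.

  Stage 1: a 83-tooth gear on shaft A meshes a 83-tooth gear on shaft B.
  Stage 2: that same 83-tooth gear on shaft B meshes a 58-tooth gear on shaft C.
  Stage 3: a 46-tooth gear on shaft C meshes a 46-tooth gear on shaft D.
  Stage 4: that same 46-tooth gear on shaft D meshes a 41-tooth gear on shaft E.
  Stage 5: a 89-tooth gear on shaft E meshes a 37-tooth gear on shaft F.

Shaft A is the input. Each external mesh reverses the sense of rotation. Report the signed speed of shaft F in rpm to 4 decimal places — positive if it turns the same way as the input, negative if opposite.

Stage 1 [83T→83T]: ω = 1866.0000×83/83 = 1866.0000 rpm, dir flips to −; running = −1866.0000
Stage 2 [83T→58T]: ω = 1866.0000×83/58 = 2670.3103 rpm, dir flips to +; running = +2670.3103
Stage 3 [46T→46T]: ω = 2670.3103×46/46 = 2670.3103 rpm, dir flips to −; running = −2670.3103
Stage 4 [46T→41T]: ω = 2670.3103×46/41 = 2995.9579 rpm, dir flips to +; running = +2995.9579
Stage 5 [89T→37T]: ω = 2995.9579×89/37 = 7206.4934 rpm, dir flips to −; running = −7206.4934

-7206.4934 rpm (opposite to input, |ω| = 7206.4934 rpm)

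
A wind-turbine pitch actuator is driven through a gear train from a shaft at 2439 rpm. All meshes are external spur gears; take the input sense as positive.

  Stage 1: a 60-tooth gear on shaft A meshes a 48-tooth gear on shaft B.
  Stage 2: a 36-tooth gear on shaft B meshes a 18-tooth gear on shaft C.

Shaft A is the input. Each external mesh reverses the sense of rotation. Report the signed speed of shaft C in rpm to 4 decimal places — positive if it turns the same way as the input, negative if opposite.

Stage 1 [60T→48T]: ω = 2439.0000×60/48 = 3048.7500 rpm, dir flips to −; running = −3048.7500
Stage 2 [36T→18T]: ω = 3048.7500×36/18 = 6097.5000 rpm, dir flips to +; running = +6097.5000

+6097.5000 rpm (same as input, |ω| = 6097.5000 rpm)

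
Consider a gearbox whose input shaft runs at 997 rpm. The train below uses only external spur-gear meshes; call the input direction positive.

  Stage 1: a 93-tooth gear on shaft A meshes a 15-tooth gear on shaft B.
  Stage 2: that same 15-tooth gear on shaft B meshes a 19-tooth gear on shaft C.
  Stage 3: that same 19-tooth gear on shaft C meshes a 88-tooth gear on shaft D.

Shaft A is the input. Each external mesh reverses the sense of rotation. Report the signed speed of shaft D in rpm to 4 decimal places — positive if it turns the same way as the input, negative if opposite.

Stage 1 [93T→15T]: ω = 997.0000×93/15 = 6181.4000 rpm, dir flips to −; running = −6181.4000
Stage 2 [15T→19T]: ω = 6181.4000×15/19 = 4880.0526 rpm, dir flips to +; running = +4880.0526
Stage 3 [19T→88T]: ω = 4880.0526×19/88 = 1053.6477 rpm, dir flips to −; running = −1053.6477

-1053.6477 rpm (opposite to input, |ω| = 1053.6477 rpm)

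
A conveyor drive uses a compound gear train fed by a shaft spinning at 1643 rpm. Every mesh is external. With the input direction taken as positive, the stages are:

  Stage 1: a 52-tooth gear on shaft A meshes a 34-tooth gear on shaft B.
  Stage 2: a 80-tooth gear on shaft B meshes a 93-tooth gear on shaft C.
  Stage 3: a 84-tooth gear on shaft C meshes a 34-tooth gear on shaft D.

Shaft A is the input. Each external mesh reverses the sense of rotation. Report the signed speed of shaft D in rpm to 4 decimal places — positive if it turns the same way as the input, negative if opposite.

-5340.3460 rpm (opposite to input, |ω| = 5340.3460 rpm)

Stage 1 [52T→34T]: ω = 1643.0000×52/34 = 2512.8235 rpm, dir flips to −; running = −2512.8235
Stage 2 [80T→93T]: ω = 2512.8235×80/93 = 2161.5686 rpm, dir flips to +; running = +2161.5686
Stage 3 [84T→34T]: ω = 2161.5686×84/34 = 5340.3460 rpm, dir flips to −; running = −5340.3460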